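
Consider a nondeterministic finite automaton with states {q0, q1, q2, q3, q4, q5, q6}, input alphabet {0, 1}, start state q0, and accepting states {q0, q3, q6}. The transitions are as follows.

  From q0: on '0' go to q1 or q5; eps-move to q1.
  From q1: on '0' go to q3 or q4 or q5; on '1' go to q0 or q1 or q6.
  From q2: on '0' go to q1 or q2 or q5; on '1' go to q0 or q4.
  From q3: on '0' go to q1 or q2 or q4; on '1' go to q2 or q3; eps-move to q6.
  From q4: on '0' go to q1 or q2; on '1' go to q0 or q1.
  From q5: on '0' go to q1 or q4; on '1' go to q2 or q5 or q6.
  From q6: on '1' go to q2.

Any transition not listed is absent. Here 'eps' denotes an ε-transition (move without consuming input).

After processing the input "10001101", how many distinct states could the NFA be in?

7

Start: ε-closure({q0}) = {q0, q1}.
Read '1': q0→∅, q1→{q0, q1, q6}; now {q0, q1, q6}.
Read '0': q0→{q1, q5}, q1→{q3, q4, q5}, q6→∅; union {q1, q3, q4, q5}; ε-closure = {q1, q3, q4, q5, q6}.
Read '0': q1→{q3, q4, q5}, q3→{q1, q2, q4}, q4→{q1, q2}, q5→{q1, q4}, q6→∅; union {q1, q2, q3, q4, q5}; ε-closure = {q1, q2, q3, q4, q5, q6}.
Read '0': q1→{q3, q4, q5}, q2→{q1, q2, q5}, q3→{q1, q2, q4}, q4→{q1, q2}, q5→{q1, q4}, q6→∅; union {q1, q2, q3, q4, q5}; ε-closure = {q1, q2, q3, q4, q5, q6}.
Read '1': q1→{q0, q1, q6}, q2→{q0, q4}, q3→{q2, q3}, q4→{q0, q1}, q5→{q2, q5, q6}, q6→{q2}; now {q0, q1, q2, q3, q4, q5, q6}.
Read '1': q0→∅, q1→{q0, q1, q6}, q2→{q0, q4}, q3→{q2, q3}, q4→{q0, q1}, q5→{q2, q5, q6}, q6→{q2}; now {q0, q1, q2, q3, q4, q5, q6}.
Read '0': q0→{q1, q5}, q1→{q3, q4, q5}, q2→{q1, q2, q5}, q3→{q1, q2, q4}, q4→{q1, q2}, q5→{q1, q4}, q6→∅; union {q1, q2, q3, q4, q5}; ε-closure = {q1, q2, q3, q4, q5, q6}.
Read '1': q1→{q0, q1, q6}, q2→{q0, q4}, q3→{q2, q3}, q4→{q0, q1}, q5→{q2, q5, q6}, q6→{q2}; now {q0, q1, q2, q3, q4, q5, q6}.
That set has 7 states.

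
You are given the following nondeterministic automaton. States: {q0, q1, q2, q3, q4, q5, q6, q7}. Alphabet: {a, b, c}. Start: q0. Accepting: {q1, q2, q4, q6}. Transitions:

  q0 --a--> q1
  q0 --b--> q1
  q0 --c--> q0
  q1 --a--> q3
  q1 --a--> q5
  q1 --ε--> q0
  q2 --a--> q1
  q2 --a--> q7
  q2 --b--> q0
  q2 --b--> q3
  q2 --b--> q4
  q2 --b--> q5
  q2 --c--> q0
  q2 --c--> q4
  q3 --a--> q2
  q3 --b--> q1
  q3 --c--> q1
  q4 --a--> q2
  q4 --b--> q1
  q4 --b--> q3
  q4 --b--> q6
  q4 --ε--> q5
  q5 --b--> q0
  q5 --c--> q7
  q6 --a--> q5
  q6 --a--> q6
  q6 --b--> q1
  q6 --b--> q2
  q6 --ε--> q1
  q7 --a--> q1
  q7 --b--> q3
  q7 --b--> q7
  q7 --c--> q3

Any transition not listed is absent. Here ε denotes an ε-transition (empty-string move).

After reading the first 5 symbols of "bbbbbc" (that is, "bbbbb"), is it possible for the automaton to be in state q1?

Start in {q0}.
Read 'b': q0→{q1}; union {q1}; ε-closure = {q0, q1}.
Read 'b': q0→{q1}, q1→∅; union {q1}; ε-closure = {q0, q1}.
Read 'b': q0→{q1}, q1→∅; union {q1}; ε-closure = {q0, q1}.
Read 'b': q0→{q1}, q1→∅; union {q1}; ε-closure = {q0, q1}.
Read 'b': q0→{q1}, q1→∅; union {q1}; ε-closure = {q0, q1}.
State q1 is in {q0, q1}.

Yes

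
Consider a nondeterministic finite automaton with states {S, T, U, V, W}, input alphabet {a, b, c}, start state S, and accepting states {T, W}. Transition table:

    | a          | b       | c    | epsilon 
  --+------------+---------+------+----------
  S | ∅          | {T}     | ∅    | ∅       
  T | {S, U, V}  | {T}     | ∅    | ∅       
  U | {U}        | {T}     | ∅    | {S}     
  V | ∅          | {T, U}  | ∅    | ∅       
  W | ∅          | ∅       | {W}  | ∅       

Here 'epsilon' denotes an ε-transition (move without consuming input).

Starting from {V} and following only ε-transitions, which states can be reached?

{V}

Begin with {V}.
No ε-moves leave this set, so the closure equals the set itself.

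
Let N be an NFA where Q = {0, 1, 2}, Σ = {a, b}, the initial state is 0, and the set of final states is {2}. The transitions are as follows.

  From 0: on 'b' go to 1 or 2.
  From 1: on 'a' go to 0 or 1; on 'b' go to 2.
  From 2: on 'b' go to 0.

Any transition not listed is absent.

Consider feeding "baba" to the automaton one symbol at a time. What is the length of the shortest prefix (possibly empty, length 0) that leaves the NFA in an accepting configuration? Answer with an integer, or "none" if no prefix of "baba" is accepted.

1

Start in {0}.
Read 'b': 0→{1, 2}; now {1, 2}.
None of the earlier sets intersect F, but {1, 2} does.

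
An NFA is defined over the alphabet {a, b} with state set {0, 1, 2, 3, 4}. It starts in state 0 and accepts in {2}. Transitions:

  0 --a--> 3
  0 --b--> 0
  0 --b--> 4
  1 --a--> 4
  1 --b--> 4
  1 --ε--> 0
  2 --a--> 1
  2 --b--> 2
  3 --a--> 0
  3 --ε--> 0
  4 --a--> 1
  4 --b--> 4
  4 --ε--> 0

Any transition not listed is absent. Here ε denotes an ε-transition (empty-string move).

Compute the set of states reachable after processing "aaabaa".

Start in {0}.
Read 'a': 0→{3}; union {3}; ε-closure = {0, 3}.
Read 'a': 0→{3}, 3→{0}; now {0, 3}.
Read 'a': 0→{3}, 3→{0}; now {0, 3}.
Read 'b': 0→{0, 4}, 3→∅; now {0, 4}.
Read 'a': 0→{3}, 4→{1}; union {1, 3}; ε-closure = {0, 1, 3}.
Read 'a': 0→{3}, 1→{4}, 3→{0}; now {0, 3, 4}.

{0, 3, 4}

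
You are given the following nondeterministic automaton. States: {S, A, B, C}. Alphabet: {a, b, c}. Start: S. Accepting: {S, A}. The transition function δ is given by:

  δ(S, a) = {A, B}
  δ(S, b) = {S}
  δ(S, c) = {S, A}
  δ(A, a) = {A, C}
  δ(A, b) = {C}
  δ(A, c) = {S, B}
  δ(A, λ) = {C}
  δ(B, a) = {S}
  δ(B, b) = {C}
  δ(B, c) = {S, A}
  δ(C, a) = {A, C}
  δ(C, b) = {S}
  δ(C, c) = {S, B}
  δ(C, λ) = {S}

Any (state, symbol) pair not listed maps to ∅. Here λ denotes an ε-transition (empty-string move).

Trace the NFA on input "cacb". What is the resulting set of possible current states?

{S, C}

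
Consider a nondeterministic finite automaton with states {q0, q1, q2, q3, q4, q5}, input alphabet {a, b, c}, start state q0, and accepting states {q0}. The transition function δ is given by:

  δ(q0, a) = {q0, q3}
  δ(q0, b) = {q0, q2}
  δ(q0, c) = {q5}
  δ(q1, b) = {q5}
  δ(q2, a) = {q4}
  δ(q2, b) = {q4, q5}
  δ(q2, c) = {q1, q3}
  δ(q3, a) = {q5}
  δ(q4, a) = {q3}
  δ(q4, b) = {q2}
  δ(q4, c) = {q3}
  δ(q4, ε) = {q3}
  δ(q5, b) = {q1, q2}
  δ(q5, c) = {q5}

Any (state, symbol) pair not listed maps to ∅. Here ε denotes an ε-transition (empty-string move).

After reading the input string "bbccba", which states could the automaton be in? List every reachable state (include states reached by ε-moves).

Start in {q0}.
Read 'b': q0→{q0, q2}; now {q0, q2}.
Read 'b': q0→{q0, q2}, q2→{q4, q5}; union {q0, q2, q4, q5}; ε-closure = {q0, q2, q3, q4, q5}.
Read 'c': q0→{q5}, q2→{q1, q3}, q3→∅, q4→{q3}, q5→{q5}; now {q1, q3, q5}.
Read 'c': q1→∅, q3→∅, q5→{q5}; now {q5}.
Read 'b': q5→{q1, q2}; now {q1, q2}.
Read 'a': q1→∅, q2→{q4}; union {q4}; ε-closure = {q3, q4}.

{q3, q4}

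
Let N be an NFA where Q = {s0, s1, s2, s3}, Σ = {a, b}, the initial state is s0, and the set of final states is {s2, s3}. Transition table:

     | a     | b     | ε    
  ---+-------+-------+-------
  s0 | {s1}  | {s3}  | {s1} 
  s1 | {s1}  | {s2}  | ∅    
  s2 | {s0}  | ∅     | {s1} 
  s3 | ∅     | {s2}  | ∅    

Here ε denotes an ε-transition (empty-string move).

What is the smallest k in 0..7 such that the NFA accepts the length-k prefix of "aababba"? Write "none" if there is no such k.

Start: ε-closure({s0}) = {s0, s1}.
Read 'a': s0→{s1}, s1→{s1}; now {s1}.
Read 'a': s1→{s1}; now {s1}.
Read 'b': s1→{s2}; union {s2}; ε-closure = {s1, s2}.
None of the earlier sets intersect F, but {s1, s2} does.

3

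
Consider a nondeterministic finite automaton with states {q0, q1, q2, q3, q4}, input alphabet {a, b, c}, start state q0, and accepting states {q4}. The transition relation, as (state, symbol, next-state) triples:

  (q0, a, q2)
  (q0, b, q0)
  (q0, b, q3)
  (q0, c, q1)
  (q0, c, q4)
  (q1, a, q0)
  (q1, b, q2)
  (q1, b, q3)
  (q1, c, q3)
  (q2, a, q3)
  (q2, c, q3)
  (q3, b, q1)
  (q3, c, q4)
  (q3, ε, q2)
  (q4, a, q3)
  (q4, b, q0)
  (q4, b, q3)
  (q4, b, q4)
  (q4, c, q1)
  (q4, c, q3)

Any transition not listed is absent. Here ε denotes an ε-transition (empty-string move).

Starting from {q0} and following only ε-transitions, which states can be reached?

Begin with {q0}.
No ε-moves leave this set, so the closure equals the set itself.

{q0}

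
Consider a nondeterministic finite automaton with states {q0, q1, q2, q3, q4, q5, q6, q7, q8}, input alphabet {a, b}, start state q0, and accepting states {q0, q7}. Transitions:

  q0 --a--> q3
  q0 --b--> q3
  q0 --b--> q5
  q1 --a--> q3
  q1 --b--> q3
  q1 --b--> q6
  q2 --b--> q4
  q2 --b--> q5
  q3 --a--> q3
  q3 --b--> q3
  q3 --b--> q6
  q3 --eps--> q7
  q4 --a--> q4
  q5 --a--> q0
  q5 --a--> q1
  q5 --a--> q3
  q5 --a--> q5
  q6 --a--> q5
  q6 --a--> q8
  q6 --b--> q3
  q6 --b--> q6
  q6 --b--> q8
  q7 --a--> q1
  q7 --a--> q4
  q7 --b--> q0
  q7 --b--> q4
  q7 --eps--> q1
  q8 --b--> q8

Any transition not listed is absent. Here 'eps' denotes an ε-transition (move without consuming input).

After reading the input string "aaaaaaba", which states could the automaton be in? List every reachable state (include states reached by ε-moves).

Start in {q0}.
Read 'a': q0→{q3}; union {q3}; ε-closure = {q1, q3, q7}.
Read 'a': q1→{q3}, q3→{q3}, q7→{q1, q4}; union {q1, q3, q4}; ε-closure = {q1, q3, q4, q7}.
Read 'a': q1→{q3}, q3→{q3}, q4→{q4}, q7→{q1, q4}; union {q1, q3, q4}; ε-closure = {q1, q3, q4, q7}.
Read 'a': q1→{q3}, q3→{q3}, q4→{q4}, q7→{q1, q4}; union {q1, q3, q4}; ε-closure = {q1, q3, q4, q7}.
Read 'a': q1→{q3}, q3→{q3}, q4→{q4}, q7→{q1, q4}; union {q1, q3, q4}; ε-closure = {q1, q3, q4, q7}.
Read 'a': q1→{q3}, q3→{q3}, q4→{q4}, q7→{q1, q4}; union {q1, q3, q4}; ε-closure = {q1, q3, q4, q7}.
Read 'b': q1→{q3, q6}, q3→{q3, q6}, q4→∅, q7→{q0, q4}; union {q0, q3, q4, q6}; ε-closure = {q0, q1, q3, q4, q6, q7}.
Read 'a': q0→{q3}, q1→{q3}, q3→{q3}, q4→{q4}, q6→{q5, q8}, q7→{q1, q4}; union {q1, q3, q4, q5, q8}; ε-closure = {q1, q3, q4, q5, q7, q8}.

{q1, q3, q4, q5, q7, q8}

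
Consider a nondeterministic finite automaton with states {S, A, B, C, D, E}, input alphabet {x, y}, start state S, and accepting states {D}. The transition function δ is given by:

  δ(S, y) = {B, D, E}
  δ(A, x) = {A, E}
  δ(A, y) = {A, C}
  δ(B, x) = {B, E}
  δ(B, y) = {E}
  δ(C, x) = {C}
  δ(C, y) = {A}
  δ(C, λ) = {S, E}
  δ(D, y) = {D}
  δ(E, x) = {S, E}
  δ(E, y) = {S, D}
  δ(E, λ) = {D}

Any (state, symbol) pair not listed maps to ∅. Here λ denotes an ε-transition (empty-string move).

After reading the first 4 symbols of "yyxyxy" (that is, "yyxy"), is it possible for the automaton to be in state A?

No

Start in {S}.
Read 'y': S→{B, D, E}; now {B, D, E}.
Read 'y': B→{E}, D→{D}, E→{S, D}; now {S, D, E}.
Read 'x': S→∅, D→∅, E→{S, E}; union {S, E}; ε-closure = {S, D, E}.
Read 'y': S→{B, D, E}, D→{D}, E→{S, D}; now {S, B, D, E}.
State A is not in {S, B, D, E}.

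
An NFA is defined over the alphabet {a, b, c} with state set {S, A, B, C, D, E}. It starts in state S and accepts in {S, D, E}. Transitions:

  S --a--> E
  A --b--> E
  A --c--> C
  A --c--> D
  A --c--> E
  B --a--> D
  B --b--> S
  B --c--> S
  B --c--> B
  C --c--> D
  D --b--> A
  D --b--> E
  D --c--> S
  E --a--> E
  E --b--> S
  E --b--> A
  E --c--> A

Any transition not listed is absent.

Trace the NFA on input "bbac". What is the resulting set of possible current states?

∅

Start in {S}.
Read 'b': S→∅; now ∅.
The set is empty and remains empty for the remaining 3 symbols.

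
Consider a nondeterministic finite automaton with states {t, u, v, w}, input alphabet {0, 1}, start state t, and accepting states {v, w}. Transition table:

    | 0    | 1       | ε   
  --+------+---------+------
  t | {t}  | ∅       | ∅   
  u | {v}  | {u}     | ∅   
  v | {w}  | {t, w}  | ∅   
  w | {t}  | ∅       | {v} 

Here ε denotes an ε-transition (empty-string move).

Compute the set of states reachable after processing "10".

Start in {t}.
Read '1': t→∅; now ∅.
The set is empty and remains empty for the remaining 1 symbol.

∅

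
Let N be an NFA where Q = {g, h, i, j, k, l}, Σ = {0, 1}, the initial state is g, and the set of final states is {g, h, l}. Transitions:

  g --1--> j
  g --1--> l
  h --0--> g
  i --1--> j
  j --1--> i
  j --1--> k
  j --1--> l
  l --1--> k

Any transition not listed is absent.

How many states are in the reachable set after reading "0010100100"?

0

Start in {g}.
Read '0': g→∅; now ∅.
The set is empty and remains empty for the remaining 9 symbols.
That set has 0 states.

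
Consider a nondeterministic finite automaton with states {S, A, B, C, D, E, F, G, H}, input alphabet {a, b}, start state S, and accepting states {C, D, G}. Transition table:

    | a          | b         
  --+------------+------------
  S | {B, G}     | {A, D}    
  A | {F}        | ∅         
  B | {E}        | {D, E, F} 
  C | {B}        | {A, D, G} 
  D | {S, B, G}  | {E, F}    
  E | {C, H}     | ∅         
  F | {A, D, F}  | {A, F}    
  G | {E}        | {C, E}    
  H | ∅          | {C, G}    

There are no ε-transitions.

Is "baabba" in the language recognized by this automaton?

Start in {S}.
Read 'b': {S} → {A, D}.
Read 'a': {A, D} → {S, B, F, G}.
Read 'a': {S, B, F, G} → {A, B, D, E, F, G}.
Read 'b': {A, B, D, E, F, G} → {A, C, D, E, F}.
Read 'b': {A, C, D, E, F} → {A, D, E, F, G}.
Read 'a': {A, D, E, F, G} → {S, A, B, C, D, E, F, G, H}.
The final set {S, A, B, C, D, E, F, G, H} contains the accepting states C, D, G.

Yes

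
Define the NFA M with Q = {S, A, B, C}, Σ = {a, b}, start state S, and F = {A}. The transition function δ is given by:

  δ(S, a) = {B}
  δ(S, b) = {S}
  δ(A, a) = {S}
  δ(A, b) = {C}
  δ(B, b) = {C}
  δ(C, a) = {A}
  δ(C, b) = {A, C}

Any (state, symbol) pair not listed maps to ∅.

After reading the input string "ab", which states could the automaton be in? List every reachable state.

{C}

Start in {S}.
Read 'a': {S} → {B}.
Read 'b': {B} → {C}.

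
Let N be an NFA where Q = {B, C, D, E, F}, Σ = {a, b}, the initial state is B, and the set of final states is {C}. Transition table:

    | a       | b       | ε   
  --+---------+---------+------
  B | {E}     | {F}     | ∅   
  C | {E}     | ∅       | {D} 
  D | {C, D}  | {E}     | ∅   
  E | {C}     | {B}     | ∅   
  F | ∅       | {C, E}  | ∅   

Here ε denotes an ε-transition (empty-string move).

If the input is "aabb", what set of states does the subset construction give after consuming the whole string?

Start in {B}.
Read 'a': B→{E}; now {E}.
Read 'a': E→{C}; union {C}; ε-closure = {C, D}.
Read 'b': C→∅, D→{E}; now {E}.
Read 'b': E→{B}; now {B}.

{B}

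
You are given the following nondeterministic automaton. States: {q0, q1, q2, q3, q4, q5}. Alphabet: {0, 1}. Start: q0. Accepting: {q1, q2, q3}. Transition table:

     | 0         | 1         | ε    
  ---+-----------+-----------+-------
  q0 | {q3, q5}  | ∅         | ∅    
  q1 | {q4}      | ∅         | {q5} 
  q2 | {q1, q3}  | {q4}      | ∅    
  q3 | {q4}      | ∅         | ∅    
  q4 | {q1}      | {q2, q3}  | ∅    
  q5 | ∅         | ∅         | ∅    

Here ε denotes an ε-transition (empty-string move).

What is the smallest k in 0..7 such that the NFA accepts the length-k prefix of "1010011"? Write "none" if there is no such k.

none

Start in {q0}.
Read '1': {q0} → ∅.
The set is empty and remains empty for the remaining 6 symbols.
No reachable set along the way intersects F.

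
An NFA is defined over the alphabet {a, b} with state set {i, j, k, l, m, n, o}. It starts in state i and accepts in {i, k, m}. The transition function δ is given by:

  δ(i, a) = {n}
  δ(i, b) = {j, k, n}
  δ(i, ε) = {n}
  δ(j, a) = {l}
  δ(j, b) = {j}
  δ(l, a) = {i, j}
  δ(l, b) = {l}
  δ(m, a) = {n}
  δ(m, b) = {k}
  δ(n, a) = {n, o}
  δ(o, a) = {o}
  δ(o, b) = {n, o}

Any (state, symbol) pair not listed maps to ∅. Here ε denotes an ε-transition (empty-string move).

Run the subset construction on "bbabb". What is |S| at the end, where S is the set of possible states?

1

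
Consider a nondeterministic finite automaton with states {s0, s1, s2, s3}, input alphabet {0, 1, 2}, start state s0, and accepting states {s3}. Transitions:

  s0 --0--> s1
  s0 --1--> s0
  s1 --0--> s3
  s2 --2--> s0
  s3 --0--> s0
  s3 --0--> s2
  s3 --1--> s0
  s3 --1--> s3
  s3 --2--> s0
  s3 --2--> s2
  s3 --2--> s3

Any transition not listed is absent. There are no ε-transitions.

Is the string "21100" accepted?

No

Start in {s0}.
Read '2': {s0} → ∅.
The set is empty and remains empty for the remaining 4 symbols.
The final set ∅ contains no accepting state.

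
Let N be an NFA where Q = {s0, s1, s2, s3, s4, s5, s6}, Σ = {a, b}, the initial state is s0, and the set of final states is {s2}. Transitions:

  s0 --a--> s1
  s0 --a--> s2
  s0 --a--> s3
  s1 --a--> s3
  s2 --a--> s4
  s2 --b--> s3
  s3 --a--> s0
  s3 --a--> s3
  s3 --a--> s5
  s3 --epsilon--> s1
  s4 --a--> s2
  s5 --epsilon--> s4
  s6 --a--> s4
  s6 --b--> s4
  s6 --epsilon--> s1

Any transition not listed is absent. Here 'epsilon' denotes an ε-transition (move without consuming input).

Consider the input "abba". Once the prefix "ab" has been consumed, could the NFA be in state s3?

Start in {s0}.
Read 'a': {s0} → {s1, s2, s3}.
Read 'b': {s1, s2, s3} → {s1, s3}.
State s3 is in {s1, s3}.

Yes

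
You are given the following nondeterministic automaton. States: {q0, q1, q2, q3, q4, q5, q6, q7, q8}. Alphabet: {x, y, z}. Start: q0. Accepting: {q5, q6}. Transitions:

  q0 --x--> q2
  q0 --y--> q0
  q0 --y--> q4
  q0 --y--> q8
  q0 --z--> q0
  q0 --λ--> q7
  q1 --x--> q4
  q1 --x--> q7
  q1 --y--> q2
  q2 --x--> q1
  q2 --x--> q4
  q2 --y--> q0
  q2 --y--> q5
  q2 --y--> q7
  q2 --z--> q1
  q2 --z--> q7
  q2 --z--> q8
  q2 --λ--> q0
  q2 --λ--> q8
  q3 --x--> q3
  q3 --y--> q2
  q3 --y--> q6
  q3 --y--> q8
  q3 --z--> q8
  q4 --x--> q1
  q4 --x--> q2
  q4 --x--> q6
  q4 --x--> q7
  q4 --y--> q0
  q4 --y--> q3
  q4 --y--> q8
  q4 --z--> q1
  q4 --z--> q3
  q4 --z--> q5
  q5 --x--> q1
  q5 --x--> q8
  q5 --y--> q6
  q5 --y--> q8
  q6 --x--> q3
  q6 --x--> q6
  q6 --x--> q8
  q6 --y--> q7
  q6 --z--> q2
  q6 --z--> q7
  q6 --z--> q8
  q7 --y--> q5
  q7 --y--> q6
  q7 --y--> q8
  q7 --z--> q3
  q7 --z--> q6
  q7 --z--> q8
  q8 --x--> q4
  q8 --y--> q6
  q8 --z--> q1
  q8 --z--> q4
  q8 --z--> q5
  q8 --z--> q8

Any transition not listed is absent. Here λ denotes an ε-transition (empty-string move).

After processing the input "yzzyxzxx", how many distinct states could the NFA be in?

Start: ε-closure({q0}) = {q0, q7}.
Read 'y': q0→{q0, q4, q8}, q7→{q5, q6, q8}; union {q0, q4, q5, q6, q8}; ε-closure = {q0, q4, q5, q6, q7, q8}.
Read 'z': q0→{q0}, q4→{q1, q3, q5}, q5→∅, q6→{q2, q7, q8}, q7→{q3, q6, q8}, q8→{q1, q4, q5, q8}; now {q0, q1, q2, q3, q4, q5, q6, q7, q8}.
Read 'z': q0→{q0}, q1→∅, q2→{q1, q7, q8}, q3→{q8}, q4→{q1, q3, q5}, q5→∅, q6→{q2, q7, q8}, q7→{q3, q6, q8}, q8→{q1, q4, q5, q8}; now {q0, q1, q2, q3, q4, q5, q6, q7, q8}.
Read 'y': q0→{q0, q4, q8}, q1→{q2}, q2→{q0, q5, q7}, q3→{q2, q6, q8}, q4→{q0, q3, q8}, q5→{q6, q8}, q6→{q7}, q7→{q5, q6, q8}, q8→{q6}; now {q0, q2, q3, q4, q5, q6, q7, q8}.
Read 'x': q0→{q2}, q2→{q1, q4}, q3→{q3}, q4→{q1, q2, q6, q7}, q5→{q1, q8}, q6→{q3, q6, q8}, q7→∅, q8→{q4}; union {q1, q2, q3, q4, q6, q7, q8}; ε-closure = {q0, q1, q2, q3, q4, q6, q7, q8}.
Read 'z': q0→{q0}, q1→∅, q2→{q1, q7, q8}, q3→{q8}, q4→{q1, q3, q5}, q6→{q2, q7, q8}, q7→{q3, q6, q8}, q8→{q1, q4, q5, q8}; now {q0, q1, q2, q3, q4, q5, q6, q7, q8}.
Read 'x': q0→{q2}, q1→{q4, q7}, q2→{q1, q4}, q3→{q3}, q4→{q1, q2, q6, q7}, q5→{q1, q8}, q6→{q3, q6, q8}, q7→∅, q8→{q4}; union {q1, q2, q3, q4, q6, q7, q8}; ε-closure = {q0, q1, q2, q3, q4, q6, q7, q8}.
Read 'x': q0→{q2}, q1→{q4, q7}, q2→{q1, q4}, q3→{q3}, q4→{q1, q2, q6, q7}, q6→{q3, q6, q8}, q7→∅, q8→{q4}; union {q1, q2, q3, q4, q6, q7, q8}; ε-closure = {q0, q1, q2, q3, q4, q6, q7, q8}.
That set has 8 states.

8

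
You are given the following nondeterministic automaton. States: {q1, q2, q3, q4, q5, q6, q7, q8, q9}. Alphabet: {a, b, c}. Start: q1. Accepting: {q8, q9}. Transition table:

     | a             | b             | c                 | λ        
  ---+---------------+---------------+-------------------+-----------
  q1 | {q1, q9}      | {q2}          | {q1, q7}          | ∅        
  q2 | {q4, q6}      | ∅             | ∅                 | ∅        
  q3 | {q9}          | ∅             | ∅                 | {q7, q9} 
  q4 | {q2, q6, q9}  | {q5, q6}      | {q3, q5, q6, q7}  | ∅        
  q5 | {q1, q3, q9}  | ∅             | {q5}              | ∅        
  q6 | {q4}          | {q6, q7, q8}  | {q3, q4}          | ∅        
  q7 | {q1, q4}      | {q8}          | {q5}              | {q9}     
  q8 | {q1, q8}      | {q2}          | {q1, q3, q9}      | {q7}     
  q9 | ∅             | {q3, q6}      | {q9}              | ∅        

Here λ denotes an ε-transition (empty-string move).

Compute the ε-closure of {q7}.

{q7, q9}

Begin with {q7}.
ε-move q7 → q9; add q9.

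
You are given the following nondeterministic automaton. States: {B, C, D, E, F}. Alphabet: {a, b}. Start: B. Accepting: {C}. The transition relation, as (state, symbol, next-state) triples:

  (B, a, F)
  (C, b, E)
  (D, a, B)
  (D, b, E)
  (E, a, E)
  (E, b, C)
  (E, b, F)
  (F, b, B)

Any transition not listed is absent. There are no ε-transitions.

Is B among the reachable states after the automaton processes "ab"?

Yes

Start in {B}.
Read 'a': B→{F}; now {F}.
Read 'b': F→{B}; now {B}.
State B is in {B}.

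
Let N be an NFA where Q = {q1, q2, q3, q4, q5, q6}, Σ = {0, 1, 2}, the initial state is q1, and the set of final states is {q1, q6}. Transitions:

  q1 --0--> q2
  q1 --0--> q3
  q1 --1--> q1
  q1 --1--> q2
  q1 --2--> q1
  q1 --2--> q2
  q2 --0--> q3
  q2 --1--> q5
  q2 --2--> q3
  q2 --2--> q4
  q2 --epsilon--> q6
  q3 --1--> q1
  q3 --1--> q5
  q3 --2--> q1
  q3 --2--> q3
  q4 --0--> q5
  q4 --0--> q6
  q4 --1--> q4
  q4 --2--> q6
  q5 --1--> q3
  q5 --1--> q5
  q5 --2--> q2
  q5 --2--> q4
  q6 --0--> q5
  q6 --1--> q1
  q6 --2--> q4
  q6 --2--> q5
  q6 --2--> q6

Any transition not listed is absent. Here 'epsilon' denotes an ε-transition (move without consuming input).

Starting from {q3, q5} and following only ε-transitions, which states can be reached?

{q3, q5}

Begin with {q3, q5}.
No ε-moves leave this set, so the closure equals the set itself.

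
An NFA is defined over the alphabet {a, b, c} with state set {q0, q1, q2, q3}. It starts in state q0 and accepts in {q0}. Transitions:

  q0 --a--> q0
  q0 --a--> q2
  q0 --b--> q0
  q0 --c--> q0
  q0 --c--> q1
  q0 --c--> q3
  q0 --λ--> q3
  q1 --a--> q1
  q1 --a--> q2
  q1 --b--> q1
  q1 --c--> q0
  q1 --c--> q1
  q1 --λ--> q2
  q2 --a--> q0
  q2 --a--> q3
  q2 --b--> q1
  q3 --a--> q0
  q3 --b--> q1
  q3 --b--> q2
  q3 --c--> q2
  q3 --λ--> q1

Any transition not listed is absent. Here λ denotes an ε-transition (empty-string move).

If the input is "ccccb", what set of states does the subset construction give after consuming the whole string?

{q0, q1, q2, q3}

Start: ε-closure({q0}) = {q0, q1, q2, q3}.
Read 'c': q0→{q0, q1, q3}, q1→{q0, q1}, q2→∅, q3→{q2}; now {q0, q1, q2, q3}.
Read 'c': q0→{q0, q1, q3}, q1→{q0, q1}, q2→∅, q3→{q2}; now {q0, q1, q2, q3}.
Read 'c': q0→{q0, q1, q3}, q1→{q0, q1}, q2→∅, q3→{q2}; now {q0, q1, q2, q3}.
Read 'c': q0→{q0, q1, q3}, q1→{q0, q1}, q2→∅, q3→{q2}; now {q0, q1, q2, q3}.
Read 'b': q0→{q0}, q1→{q1}, q2→{q1}, q3→{q1, q2}; union {q0, q1, q2}; ε-closure = {q0, q1, q2, q3}.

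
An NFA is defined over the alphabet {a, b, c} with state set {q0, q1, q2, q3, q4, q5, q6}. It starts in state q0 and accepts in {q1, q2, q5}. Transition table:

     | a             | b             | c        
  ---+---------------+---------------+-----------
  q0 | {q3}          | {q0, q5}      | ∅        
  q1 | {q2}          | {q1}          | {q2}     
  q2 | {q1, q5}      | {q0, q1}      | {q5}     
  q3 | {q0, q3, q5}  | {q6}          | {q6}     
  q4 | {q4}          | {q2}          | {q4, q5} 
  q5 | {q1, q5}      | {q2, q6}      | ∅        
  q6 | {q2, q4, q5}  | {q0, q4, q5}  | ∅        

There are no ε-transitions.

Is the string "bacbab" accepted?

Start in {q0}.
Read 'b': {q0} → {q0, q5}.
Read 'a': {q0, q5} → {q1, q3, q5}.
Read 'c': {q1, q3, q5} → {q2, q6}.
Read 'b': {q2, q6} → {q0, q1, q4, q5}.
Read 'a': {q0, q1, q4, q5} → {q1, q2, q3, q4, q5}.
Read 'b': {q1, q2, q3, q4, q5} → {q0, q1, q2, q6}.
The final set {q0, q1, q2, q6} contains the accepting states q1, q2.

Yes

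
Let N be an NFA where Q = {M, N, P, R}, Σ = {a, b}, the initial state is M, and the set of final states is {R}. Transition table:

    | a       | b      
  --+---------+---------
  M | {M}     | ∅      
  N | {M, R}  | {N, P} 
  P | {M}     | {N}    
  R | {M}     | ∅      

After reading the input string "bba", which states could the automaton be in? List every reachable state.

∅

Start in {M}.
Read 'b': M→∅; now ∅.
The set is empty and remains empty for the remaining 2 symbols.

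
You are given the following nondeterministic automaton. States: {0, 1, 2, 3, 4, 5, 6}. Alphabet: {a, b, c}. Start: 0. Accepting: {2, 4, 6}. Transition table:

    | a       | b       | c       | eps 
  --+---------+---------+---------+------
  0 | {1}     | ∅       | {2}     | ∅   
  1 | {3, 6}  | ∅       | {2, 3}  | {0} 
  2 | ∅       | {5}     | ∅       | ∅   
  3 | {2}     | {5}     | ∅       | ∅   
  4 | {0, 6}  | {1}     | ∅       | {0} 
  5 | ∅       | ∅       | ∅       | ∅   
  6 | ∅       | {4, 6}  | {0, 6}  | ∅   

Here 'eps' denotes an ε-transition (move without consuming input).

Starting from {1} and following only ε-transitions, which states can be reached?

Begin with {1}.
ε-move 1 → 0; add 0.

{0, 1}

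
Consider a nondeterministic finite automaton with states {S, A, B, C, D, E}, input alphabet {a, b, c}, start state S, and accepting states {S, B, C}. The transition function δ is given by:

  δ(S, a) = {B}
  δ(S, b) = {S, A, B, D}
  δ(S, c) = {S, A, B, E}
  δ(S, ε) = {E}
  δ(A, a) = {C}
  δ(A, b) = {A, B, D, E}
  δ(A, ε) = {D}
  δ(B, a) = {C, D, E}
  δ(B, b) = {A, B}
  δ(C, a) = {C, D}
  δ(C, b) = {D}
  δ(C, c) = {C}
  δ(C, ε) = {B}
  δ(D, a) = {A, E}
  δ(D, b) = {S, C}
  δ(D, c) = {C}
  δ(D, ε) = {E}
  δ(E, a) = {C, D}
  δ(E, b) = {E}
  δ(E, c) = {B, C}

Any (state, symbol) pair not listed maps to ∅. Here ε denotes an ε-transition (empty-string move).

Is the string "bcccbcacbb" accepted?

Start: ε-closure({S}) = {S, E}.
Read 'b': S→{S, A, B, D}, E→{E}; now {S, A, B, D, E}.
Read 'c': S→{S, A, B, E}, A→∅, B→∅, D→{C}, E→{B, C}; union {S, A, B, C, E}; ε-closure = {S, A, B, C, D, E}.
Read 'c': S→{S, A, B, E}, A→∅, B→∅, C→{C}, D→{C}, E→{B, C}; union {S, A, B, C, E}; ε-closure = {S, A, B, C, D, E}.
Read 'c': S→{S, A, B, E}, A→∅, B→∅, C→{C}, D→{C}, E→{B, C}; union {S, A, B, C, E}; ε-closure = {S, A, B, C, D, E}.
Read 'b': S→{S, A, B, D}, A→{A, B, D, E}, B→{A, B}, C→{D}, D→{S, C}, E→{E}; now {S, A, B, C, D, E}.
Read 'c': S→{S, A, B, E}, A→∅, B→∅, C→{C}, D→{C}, E→{B, C}; union {S, A, B, C, E}; ε-closure = {S, A, B, C, D, E}.
Read 'a': S→{B}, A→{C}, B→{C, D, E}, C→{C, D}, D→{A, E}, E→{C, D}; now {A, B, C, D, E}.
Read 'c': A→∅, B→∅, C→{C}, D→{C}, E→{B, C}; now {B, C}.
Read 'b': B→{A, B}, C→{D}; union {A, B, D}; ε-closure = {A, B, D, E}.
Read 'b': A→{A, B, D, E}, B→{A, B}, D→{S, C}, E→{E}; now {S, A, B, C, D, E}.
The final set {S, A, B, C, D, E} contains the accepting states S, B, C.

Yes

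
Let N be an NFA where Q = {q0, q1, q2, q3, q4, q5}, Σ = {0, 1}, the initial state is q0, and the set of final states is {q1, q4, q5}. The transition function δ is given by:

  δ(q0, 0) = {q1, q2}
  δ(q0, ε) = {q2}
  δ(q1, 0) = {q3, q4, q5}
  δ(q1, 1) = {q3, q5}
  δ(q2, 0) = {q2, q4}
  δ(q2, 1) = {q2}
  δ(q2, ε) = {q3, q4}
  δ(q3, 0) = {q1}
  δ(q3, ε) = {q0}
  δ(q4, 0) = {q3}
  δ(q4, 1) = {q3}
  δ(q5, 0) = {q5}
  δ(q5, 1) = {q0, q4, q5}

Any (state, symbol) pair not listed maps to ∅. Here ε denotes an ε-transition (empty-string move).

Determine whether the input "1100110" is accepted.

Start: ε-closure({q0}) = {q0, q2, q3, q4}.
Read '1': q0→∅, q2→{q2}, q3→∅, q4→{q3}; union {q2, q3}; ε-closure = {q0, q2, q3, q4}.
Read '1': q0→∅, q2→{q2}, q3→∅, q4→{q3}; union {q2, q3}; ε-closure = {q0, q2, q3, q4}.
Read '0': q0→{q1, q2}, q2→{q2, q4}, q3→{q1}, q4→{q3}; union {q1, q2, q3, q4}; ε-closure = {q0, q1, q2, q3, q4}.
Read '0': q0→{q1, q2}, q1→{q3, q4, q5}, q2→{q2, q4}, q3→{q1}, q4→{q3}; union {q1, q2, q3, q4, q5}; ε-closure = {q0, q1, q2, q3, q4, q5}.
Read '1': q0→∅, q1→{q3, q5}, q2→{q2}, q3→∅, q4→{q3}, q5→{q0, q4, q5}; now {q0, q2, q3, q4, q5}.
Read '1': q0→∅, q2→{q2}, q3→∅, q4→{q3}, q5→{q0, q4, q5}; now {q0, q2, q3, q4, q5}.
Read '0': q0→{q1, q2}, q2→{q2, q4}, q3→{q1}, q4→{q3}, q5→{q5}; union {q1, q2, q3, q4, q5}; ε-closure = {q0, q1, q2, q3, q4, q5}.
The final set {q0, q1, q2, q3, q4, q5} contains the accepting states q1, q4, q5.

Yes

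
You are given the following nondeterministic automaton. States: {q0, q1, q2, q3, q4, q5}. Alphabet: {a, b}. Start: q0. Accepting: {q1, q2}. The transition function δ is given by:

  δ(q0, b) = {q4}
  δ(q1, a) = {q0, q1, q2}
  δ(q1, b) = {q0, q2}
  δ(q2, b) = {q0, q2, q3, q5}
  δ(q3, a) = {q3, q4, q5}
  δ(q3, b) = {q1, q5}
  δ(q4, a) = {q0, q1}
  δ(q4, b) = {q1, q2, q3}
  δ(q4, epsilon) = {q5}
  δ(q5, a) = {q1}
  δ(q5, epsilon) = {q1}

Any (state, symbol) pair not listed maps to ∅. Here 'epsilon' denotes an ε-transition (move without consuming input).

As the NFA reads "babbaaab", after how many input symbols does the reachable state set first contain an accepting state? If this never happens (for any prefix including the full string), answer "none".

Start in {q0}.
Read 'b': {q0} → {q1, q4, q5}.
None of the earlier sets intersect F, but {q1, q4, q5} does.

1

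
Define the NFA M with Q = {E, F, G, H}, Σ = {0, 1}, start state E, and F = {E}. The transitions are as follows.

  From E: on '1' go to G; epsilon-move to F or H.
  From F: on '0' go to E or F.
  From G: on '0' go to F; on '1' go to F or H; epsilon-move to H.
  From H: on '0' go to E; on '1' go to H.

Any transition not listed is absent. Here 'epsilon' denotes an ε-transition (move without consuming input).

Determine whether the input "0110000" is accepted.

Start: ε-closure({E}) = {E, F, H}.
Read '0': E→∅, F→{E, F}, H→{E}; union {E, F}; ε-closure = {E, F, H}.
Read '1': E→{G}, F→∅, H→{H}; now {G, H}.
Read '1': G→{F, H}, H→{H}; now {F, H}.
Read '0': F→{E, F}, H→{E}; union {E, F}; ε-closure = {E, F, H}.
Read '0': E→∅, F→{E, F}, H→{E}; union {E, F}; ε-closure = {E, F, H}.
Read '0': E→∅, F→{E, F}, H→{E}; union {E, F}; ε-closure = {E, F, H}.
Read '0': E→∅, F→{E, F}, H→{E}; union {E, F}; ε-closure = {E, F, H}.
The final set {E, F, H} contains the accepting state E.

Yes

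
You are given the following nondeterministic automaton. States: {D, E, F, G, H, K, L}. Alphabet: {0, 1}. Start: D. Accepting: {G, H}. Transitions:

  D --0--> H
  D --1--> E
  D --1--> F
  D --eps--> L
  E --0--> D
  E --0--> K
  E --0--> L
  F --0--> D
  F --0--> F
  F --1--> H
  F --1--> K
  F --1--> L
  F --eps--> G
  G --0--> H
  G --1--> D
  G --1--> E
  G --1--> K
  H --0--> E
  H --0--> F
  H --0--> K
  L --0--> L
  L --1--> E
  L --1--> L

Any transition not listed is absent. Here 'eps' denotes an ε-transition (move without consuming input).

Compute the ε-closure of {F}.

Begin with {F}.
ε-move F → G; add G.

{F, G}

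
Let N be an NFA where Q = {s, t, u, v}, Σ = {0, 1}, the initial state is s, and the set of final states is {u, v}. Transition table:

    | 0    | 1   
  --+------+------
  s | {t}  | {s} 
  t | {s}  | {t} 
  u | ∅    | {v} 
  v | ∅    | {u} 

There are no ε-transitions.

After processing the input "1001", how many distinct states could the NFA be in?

1

Start in {s}.
Read '1': {s} → {s}.
Read '0': {s} → {t}.
Read '0': {t} → {s}.
Read '1': {s} → {s}.
That set has 1 state.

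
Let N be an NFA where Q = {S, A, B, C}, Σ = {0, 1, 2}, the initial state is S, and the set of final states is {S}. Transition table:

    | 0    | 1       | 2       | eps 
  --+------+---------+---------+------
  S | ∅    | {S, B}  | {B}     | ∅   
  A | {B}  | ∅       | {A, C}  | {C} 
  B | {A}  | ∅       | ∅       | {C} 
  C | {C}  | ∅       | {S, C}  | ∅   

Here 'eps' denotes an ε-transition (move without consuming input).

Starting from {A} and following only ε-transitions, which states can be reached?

{A, C}

Begin with {A}.
ε-move A → C; add C.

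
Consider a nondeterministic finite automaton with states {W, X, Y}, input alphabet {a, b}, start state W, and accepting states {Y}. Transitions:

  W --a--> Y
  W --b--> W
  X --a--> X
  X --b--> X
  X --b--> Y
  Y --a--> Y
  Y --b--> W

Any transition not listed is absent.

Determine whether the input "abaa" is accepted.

Yes

Start in {W}.
Read 'a': {W} → {Y}.
Read 'b': {Y} → {W}.
Read 'a': {W} → {Y}.
Read 'a': {Y} → {Y}.
The final set {Y} contains the accepting state Y.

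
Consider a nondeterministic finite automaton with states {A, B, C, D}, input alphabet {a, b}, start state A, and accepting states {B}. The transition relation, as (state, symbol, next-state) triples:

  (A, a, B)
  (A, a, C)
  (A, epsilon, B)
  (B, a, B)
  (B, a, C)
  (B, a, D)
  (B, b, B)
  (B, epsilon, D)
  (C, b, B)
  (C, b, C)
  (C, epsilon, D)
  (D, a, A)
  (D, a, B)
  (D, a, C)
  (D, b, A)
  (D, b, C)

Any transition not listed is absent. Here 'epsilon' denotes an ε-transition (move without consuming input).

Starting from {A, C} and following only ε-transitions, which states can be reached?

Begin with {A, C}.
ε-move A → B; add B.
ε-move B → D; add D.

{A, B, C, D}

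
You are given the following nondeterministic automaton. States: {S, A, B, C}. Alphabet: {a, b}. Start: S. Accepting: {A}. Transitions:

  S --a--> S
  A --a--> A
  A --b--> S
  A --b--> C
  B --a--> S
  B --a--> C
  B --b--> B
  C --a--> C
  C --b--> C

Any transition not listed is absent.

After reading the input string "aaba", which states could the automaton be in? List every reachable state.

Start in {S}.
Read 'a': S→{S}; now {S}.
Read 'a': S→{S}; now {S}.
Read 'b': S→∅; now ∅.
The set is empty and remains empty for the remaining 1 symbol.

∅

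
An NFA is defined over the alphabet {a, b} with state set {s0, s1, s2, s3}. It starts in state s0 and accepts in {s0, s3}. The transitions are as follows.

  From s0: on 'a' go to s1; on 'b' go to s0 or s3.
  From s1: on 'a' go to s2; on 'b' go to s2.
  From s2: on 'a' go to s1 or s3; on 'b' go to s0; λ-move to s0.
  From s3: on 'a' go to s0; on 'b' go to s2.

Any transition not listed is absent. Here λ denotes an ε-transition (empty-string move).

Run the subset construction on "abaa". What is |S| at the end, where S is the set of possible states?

Start in {s0}.
Read 'a': {s0} → {s1}.
Read 'b': {s1} → {s0, s2}.
Read 'a': {s0, s2} → {s1, s3}.
Read 'a': {s1, s3} → {s0, s2}.
That set has 2 states.

2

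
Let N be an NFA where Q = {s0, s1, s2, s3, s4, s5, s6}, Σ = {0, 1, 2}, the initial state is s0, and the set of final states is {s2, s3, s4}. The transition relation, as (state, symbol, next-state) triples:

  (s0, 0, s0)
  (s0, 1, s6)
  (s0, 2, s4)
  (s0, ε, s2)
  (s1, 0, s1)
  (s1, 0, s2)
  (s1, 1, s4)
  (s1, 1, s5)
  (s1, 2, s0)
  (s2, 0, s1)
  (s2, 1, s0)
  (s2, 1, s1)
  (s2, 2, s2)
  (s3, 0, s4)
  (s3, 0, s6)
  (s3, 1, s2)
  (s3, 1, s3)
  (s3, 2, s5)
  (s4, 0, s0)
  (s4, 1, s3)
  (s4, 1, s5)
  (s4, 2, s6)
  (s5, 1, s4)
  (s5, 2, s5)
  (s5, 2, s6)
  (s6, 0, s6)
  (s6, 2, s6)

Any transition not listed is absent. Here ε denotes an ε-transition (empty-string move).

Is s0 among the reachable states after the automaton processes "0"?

Start: ε-closure({s0}) = {s0, s2}.
Read '0': {s0, s2} → {s0, s1, s2}.
State s0 is in {s0, s1, s2}.

Yes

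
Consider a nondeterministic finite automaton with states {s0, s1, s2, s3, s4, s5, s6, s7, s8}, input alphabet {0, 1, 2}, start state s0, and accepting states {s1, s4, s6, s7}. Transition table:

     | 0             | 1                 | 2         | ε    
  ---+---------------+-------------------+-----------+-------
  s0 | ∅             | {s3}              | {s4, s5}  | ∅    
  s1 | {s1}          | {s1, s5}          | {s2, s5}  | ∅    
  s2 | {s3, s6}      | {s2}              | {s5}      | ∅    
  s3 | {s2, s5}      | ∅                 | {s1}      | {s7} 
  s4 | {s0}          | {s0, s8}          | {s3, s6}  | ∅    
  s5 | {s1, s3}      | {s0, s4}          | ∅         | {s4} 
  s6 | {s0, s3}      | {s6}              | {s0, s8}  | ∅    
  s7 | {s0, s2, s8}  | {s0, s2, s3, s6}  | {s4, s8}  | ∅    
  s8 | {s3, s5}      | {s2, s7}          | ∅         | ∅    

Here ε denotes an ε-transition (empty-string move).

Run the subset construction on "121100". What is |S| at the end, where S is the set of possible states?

9

Start in {s0}.
Read '1': {s0} → {s3, s7}.
Read '2': {s3, s7} → {s1, s4, s8}.
Read '1': {s1, s4, s8} → {s0, s1, s2, s4, s5, s7, s8}.
Read '1': {s0, s1, s2, s4, s5, s7, s8} → {s0, s1, s2, s3, s4, s5, s6, s7, s8}.
Read '0': {s0, s1, s2, s3, s4, s5, s6, s7, s8} → {s0, s1, s2, s3, s4, s5, s6, s7, s8}.
Read '0': {s0, s1, s2, s3, s4, s5, s6, s7, s8} → {s0, s1, s2, s3, s4, s5, s6, s7, s8}.
That set has 9 states.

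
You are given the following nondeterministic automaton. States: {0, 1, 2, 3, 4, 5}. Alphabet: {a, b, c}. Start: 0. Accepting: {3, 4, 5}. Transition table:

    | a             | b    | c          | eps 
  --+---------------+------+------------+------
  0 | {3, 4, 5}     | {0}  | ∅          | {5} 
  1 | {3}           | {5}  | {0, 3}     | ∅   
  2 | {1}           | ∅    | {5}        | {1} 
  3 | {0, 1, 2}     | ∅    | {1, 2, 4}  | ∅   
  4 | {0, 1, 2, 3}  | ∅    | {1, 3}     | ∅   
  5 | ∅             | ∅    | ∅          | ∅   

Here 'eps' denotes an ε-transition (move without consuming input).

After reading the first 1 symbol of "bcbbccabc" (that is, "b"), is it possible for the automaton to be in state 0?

Yes

Start: ε-closure({0}) = {0, 5}.
Read 'b': {0, 5} → {0, 5}.
State 0 is in {0, 5}.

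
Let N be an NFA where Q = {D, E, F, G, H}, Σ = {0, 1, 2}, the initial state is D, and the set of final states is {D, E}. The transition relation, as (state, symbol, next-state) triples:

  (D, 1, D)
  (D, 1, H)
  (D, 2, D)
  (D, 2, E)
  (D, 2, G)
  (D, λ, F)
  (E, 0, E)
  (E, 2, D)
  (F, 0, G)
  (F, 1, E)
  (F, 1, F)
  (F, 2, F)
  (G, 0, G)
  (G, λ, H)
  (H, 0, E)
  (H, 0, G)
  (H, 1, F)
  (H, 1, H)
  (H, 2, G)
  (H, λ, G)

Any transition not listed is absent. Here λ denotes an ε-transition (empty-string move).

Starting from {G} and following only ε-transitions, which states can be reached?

{G, H}

Begin with {G}.
ε-move G → H; add H.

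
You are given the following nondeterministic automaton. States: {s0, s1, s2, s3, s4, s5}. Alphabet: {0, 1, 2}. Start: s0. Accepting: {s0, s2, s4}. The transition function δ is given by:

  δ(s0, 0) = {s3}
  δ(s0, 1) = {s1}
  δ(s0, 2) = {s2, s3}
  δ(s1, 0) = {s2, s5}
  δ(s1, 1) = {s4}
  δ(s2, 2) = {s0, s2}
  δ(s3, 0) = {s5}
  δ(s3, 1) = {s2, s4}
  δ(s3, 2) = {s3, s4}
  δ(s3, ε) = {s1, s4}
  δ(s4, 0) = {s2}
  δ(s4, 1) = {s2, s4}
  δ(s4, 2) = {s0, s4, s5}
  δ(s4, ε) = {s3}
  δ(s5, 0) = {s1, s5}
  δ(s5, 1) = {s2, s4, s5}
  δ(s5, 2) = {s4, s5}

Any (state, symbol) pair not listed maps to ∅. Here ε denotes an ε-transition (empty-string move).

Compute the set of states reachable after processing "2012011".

{s1, s2, s3, s4, s5}

Start in {s0}.
Read '2': {s0} → {s1, s2, s3, s4}.
Read '0': {s1, s2, s3, s4} → {s2, s5}.
Read '1': {s2, s5} → {s1, s2, s3, s4, s5}.
Read '2': {s1, s2, s3, s4, s5} → {s0, s1, s2, s3, s4, s5}.
Read '0': {s0, s1, s2, s3, s4, s5} → {s1, s2, s3, s4, s5}.
Read '1': {s1, s2, s3, s4, s5} → {s1, s2, s3, s4, s5}.
Read '1': {s1, s2, s3, s4, s5} → {s1, s2, s3, s4, s5}.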